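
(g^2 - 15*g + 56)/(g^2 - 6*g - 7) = (g - 8)/(g + 1)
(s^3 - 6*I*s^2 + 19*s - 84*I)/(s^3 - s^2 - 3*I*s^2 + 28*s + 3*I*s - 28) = (s - 3*I)/(s - 1)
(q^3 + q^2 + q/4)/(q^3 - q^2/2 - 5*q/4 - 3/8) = 2*q/(2*q - 3)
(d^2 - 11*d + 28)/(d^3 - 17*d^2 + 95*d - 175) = (d - 4)/(d^2 - 10*d + 25)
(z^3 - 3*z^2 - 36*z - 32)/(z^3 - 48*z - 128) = (z + 1)/(z + 4)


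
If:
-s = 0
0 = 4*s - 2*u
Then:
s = 0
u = 0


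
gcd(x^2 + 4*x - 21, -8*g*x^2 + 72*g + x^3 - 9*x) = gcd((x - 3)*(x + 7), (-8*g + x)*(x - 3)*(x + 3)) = x - 3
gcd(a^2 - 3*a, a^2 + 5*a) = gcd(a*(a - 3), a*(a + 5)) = a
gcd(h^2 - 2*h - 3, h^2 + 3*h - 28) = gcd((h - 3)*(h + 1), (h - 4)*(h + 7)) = 1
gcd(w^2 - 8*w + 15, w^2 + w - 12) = w - 3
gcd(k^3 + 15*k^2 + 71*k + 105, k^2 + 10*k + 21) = k^2 + 10*k + 21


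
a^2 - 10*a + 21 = (a - 7)*(a - 3)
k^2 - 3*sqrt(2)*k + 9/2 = (k - 3*sqrt(2)/2)^2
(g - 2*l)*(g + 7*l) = g^2 + 5*g*l - 14*l^2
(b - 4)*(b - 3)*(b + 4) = b^3 - 3*b^2 - 16*b + 48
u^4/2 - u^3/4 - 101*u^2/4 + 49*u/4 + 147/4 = (u/2 + 1/2)*(u - 7)*(u - 3/2)*(u + 7)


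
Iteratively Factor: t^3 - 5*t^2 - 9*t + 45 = (t - 3)*(t^2 - 2*t - 15) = (t - 5)*(t - 3)*(t + 3)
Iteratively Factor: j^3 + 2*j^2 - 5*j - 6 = (j - 2)*(j^2 + 4*j + 3) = (j - 2)*(j + 1)*(j + 3)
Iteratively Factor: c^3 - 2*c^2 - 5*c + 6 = (c - 3)*(c^2 + c - 2) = (c - 3)*(c - 1)*(c + 2)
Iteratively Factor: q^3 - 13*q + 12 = (q - 3)*(q^2 + 3*q - 4) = (q - 3)*(q + 4)*(q - 1)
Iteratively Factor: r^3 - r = (r)*(r^2 - 1) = r*(r - 1)*(r + 1)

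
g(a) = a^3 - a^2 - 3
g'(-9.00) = 261.00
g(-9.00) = -813.00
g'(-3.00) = 33.00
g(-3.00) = -39.00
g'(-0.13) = 0.31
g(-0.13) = -3.02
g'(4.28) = 46.40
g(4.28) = 57.08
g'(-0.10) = 0.23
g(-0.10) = -3.01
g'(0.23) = -0.30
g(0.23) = -3.04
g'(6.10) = 99.43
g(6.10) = 186.77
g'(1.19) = 1.87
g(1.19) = -2.73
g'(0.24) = -0.31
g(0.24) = -3.04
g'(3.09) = 22.46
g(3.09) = 16.96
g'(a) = 3*a^2 - 2*a = a*(3*a - 2)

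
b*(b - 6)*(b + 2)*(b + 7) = b^4 + 3*b^3 - 40*b^2 - 84*b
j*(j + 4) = j^2 + 4*j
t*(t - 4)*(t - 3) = t^3 - 7*t^2 + 12*t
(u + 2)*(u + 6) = u^2 + 8*u + 12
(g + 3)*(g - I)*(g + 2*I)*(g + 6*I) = g^4 + 3*g^3 + 7*I*g^3 - 4*g^2 + 21*I*g^2 - 12*g + 12*I*g + 36*I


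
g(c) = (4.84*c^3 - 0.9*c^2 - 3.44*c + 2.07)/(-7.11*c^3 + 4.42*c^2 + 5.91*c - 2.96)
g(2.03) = -0.99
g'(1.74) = 0.68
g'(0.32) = -6.44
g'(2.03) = 0.33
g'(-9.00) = 0.00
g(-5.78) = -0.64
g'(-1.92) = 0.08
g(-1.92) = -0.55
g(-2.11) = -0.57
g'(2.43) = 0.16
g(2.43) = -0.90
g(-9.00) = -0.65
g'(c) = (14.52*c^2 - 1.8*c - 3.44)/(-7.11*c^3 + 4.42*c^2 + 5.91*c - 2.96) + (21.33*c^2 - 8.84*c - 5.91)*(4.84*c^3 - 0.9*c^2 - 3.44*c + 2.07)/(-7.11*c^3 + 4.42*c^2 + 5.91*c - 2.96)^2 = (14.9938*c^4 + 8.29199999999999*c^3 + 11.0597*c^2 - 12.9708*c - 2.0513)/(50.5521*c^6 - 62.8524*c^5 - 64.5038*c^4 + 94.3356*c^3 + 8.7617*c^2 - 34.9872*c + 8.7616)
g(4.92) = -0.76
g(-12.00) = -0.66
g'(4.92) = 0.02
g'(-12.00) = 0.00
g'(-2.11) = 0.06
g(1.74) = -1.13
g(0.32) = -1.22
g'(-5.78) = 0.01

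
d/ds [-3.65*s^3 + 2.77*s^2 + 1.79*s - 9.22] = -10.95*s^2 + 5.54*s + 1.79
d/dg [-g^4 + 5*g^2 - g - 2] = -4*g^3 + 10*g - 1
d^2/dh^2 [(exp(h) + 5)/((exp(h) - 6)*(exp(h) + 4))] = (exp(4*h) + 22*exp(3*h) + 114*exp(2*h) + 452*exp(h) + 336)*exp(h)/(exp(6*h) - 6*exp(5*h) - 60*exp(4*h) + 280*exp(3*h) + 1440*exp(2*h) - 3456*exp(h) - 13824)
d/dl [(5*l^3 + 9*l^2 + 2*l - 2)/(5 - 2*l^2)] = (-10*l^4 + 79*l^2 + 82*l + 10)/(4*l^4 - 20*l^2 + 25)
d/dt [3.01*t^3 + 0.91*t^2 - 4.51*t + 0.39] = 9.03*t^2 + 1.82*t - 4.51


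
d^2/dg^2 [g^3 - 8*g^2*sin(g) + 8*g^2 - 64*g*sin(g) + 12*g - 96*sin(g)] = 8*g^2*sin(g) + 64*g*sin(g) - 32*g*cos(g) + 6*g + 80*sin(g) - 128*cos(g) + 16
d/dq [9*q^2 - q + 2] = 18*q - 1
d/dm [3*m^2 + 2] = 6*m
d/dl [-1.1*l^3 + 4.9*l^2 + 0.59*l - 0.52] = -3.3*l^2 + 9.8*l + 0.59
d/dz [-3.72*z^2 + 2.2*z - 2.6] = 2.2 - 7.44*z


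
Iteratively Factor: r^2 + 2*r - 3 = (r + 3)*(r - 1)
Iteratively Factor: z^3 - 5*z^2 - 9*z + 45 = (z - 5)*(z^2 - 9) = (z - 5)*(z - 3)*(z + 3)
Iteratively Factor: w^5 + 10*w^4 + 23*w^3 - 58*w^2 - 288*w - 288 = (w + 2)*(w^4 + 8*w^3 + 7*w^2 - 72*w - 144) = (w + 2)*(w + 4)*(w^3 + 4*w^2 - 9*w - 36) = (w + 2)*(w + 4)^2*(w^2 - 9) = (w + 2)*(w + 3)*(w + 4)^2*(w - 3)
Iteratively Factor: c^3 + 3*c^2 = (c + 3)*(c^2) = c*(c + 3)*(c)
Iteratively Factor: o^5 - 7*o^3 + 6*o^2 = (o + 3)*(o^4 - 3*o^3 + 2*o^2) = (o - 2)*(o + 3)*(o^3 - o^2) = o*(o - 2)*(o + 3)*(o^2 - o) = o*(o - 2)*(o - 1)*(o + 3)*(o)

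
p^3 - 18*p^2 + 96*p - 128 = (p - 8)^2*(p - 2)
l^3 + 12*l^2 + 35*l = l*(l + 5)*(l + 7)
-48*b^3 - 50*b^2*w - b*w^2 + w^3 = (-8*b + w)*(b + w)*(6*b + w)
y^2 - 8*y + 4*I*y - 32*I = (y - 8)*(y + 4*I)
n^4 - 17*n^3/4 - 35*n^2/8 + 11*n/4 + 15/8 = (n - 5)*(n - 3/4)*(n + 1/2)*(n + 1)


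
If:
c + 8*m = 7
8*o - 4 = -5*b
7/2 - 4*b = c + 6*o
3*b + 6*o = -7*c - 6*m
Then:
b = 182/37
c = -27/37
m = 143/148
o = -381/148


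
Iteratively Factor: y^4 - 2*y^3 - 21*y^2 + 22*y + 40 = (y - 2)*(y^3 - 21*y - 20) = (y - 5)*(y - 2)*(y^2 + 5*y + 4) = (y - 5)*(y - 2)*(y + 4)*(y + 1)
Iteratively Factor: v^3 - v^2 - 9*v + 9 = (v + 3)*(v^2 - 4*v + 3) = (v - 1)*(v + 3)*(v - 3)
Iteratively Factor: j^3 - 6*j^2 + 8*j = (j)*(j^2 - 6*j + 8) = j*(j - 4)*(j - 2)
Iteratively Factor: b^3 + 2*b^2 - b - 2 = (b - 1)*(b^2 + 3*b + 2) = (b - 1)*(b + 1)*(b + 2)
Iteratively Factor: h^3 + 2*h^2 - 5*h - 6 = (h - 2)*(h^2 + 4*h + 3) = (h - 2)*(h + 3)*(h + 1)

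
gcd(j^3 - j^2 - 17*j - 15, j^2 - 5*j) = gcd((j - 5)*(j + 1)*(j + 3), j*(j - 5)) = j - 5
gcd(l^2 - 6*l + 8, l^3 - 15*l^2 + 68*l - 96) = l - 4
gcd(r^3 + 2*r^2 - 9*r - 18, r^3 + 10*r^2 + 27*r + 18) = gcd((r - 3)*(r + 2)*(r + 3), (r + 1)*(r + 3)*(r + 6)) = r + 3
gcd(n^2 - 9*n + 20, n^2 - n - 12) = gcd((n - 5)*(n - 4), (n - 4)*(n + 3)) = n - 4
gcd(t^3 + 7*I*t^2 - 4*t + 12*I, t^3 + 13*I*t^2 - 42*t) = t + 6*I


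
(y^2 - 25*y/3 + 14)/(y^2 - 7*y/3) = (y - 6)/y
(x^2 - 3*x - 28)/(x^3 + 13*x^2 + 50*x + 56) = (x - 7)/(x^2 + 9*x + 14)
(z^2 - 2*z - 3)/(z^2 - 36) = (z^2 - 2*z - 3)/(z^2 - 36)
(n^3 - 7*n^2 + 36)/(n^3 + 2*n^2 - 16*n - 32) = (n^2 - 9*n + 18)/(n^2 - 16)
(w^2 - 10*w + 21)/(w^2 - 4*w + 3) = (w - 7)/(w - 1)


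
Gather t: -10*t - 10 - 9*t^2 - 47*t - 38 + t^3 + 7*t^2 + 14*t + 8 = t^3 - 2*t^2 - 43*t - 40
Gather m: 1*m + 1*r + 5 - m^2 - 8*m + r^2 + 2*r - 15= -m^2 - 7*m + r^2 + 3*r - 10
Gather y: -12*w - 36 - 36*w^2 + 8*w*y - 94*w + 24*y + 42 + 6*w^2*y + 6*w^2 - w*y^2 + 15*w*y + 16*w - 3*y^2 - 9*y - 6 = -30*w^2 - 90*w + y^2*(-w - 3) + y*(6*w^2 + 23*w + 15)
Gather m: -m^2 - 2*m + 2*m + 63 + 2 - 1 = 64 - m^2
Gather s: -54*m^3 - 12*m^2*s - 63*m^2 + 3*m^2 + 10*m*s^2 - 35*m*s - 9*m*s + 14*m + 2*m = -54*m^3 - 60*m^2 + 10*m*s^2 + 16*m + s*(-12*m^2 - 44*m)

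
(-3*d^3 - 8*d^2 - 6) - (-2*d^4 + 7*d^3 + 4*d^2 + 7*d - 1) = 2*d^4 - 10*d^3 - 12*d^2 - 7*d - 5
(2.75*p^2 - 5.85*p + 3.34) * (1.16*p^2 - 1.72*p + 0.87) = 3.19*p^4 - 11.516*p^3 + 16.3289*p^2 - 10.8343*p + 2.9058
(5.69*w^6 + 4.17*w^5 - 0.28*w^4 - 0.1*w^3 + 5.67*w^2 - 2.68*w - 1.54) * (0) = 0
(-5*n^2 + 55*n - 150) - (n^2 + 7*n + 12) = -6*n^2 + 48*n - 162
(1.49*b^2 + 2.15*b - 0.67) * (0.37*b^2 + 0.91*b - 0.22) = 0.5513*b^4 + 2.1514*b^3 + 1.3808*b^2 - 1.0827*b + 0.1474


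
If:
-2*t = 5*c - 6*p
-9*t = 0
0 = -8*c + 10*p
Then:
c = 0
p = 0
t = 0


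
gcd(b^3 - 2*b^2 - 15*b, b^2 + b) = b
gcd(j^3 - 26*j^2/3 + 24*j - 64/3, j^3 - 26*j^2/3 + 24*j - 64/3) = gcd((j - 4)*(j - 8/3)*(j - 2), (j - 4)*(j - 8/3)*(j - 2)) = j^3 - 26*j^2/3 + 24*j - 64/3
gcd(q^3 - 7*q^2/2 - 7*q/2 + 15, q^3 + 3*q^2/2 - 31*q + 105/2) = q^2 - 11*q/2 + 15/2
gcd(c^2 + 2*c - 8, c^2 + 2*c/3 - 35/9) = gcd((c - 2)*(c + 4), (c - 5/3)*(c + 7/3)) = 1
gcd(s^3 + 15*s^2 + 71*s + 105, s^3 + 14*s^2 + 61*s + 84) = s^2 + 10*s + 21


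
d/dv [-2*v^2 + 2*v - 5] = 2 - 4*v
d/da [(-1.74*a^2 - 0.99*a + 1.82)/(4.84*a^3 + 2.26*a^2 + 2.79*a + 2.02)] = (8.4216*a^4 + 9.5832*a^3 - 29.0436*a^2 - 15.256*a - 7.0776)/(23.4256*a^6 + 21.8768*a^5 + 32.1148*a^4 + 32.1644*a^3 + 16.9145*a^2 + 11.2716*a + 4.0804)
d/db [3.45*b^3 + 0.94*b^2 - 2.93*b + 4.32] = 10.35*b^2 + 1.88*b - 2.93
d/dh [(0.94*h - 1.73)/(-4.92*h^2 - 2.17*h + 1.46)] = (4.6248*h^2 - 17.0232*h - 2.3817)/(24.2064*h^4 + 21.3528*h^3 - 9.6575*h^2 - 6.3364*h + 2.1316)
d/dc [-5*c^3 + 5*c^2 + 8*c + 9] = -15*c^2 + 10*c + 8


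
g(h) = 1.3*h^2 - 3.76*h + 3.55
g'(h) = 2.6*h - 3.76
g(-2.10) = 17.18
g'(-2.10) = -9.22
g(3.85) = 8.34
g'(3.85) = 6.25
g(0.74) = 1.48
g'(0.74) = -1.84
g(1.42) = 0.83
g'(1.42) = -0.07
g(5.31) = 20.24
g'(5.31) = 10.05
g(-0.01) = 3.59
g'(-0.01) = -3.79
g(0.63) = 1.70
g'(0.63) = -2.12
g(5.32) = 20.34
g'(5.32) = 10.07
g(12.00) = 145.63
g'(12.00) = 27.44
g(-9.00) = 142.69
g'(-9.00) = -27.16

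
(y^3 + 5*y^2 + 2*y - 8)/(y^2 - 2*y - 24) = (y^2 + y - 2)/(y - 6)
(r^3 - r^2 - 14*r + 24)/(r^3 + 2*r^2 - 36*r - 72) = (r^3 - r^2 - 14*r + 24)/(r^3 + 2*r^2 - 36*r - 72)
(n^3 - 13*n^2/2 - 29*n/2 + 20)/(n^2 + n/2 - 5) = (n^2 - 9*n + 8)/(n - 2)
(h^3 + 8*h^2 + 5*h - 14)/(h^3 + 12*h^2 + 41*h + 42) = (h - 1)/(h + 3)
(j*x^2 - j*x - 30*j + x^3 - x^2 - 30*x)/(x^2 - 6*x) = j + 5*j/x + x + 5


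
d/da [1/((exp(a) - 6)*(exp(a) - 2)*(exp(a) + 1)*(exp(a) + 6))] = (-4*exp(3*a) + 3*exp(2*a) + 76*exp(a) - 36)*exp(a)/(exp(8*a) - 2*exp(7*a) - 75*exp(6*a) + 148*exp(5*a) + 1516*exp(4*a) - 2880*exp(3*a) - 4176*exp(2*a) + 5184*exp(a) + 5184)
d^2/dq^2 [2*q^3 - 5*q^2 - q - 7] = 12*q - 10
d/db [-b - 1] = -1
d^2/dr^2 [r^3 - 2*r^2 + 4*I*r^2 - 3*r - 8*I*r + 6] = 6*r - 4 + 8*I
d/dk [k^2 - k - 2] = 2*k - 1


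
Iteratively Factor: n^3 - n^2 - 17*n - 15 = (n - 5)*(n^2 + 4*n + 3) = (n - 5)*(n + 3)*(n + 1)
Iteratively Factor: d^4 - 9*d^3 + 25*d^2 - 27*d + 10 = (d - 2)*(d^3 - 7*d^2 + 11*d - 5) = (d - 5)*(d - 2)*(d^2 - 2*d + 1) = (d - 5)*(d - 2)*(d - 1)*(d - 1)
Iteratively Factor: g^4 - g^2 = (g)*(g^3 - g) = g^2*(g^2 - 1) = g^2*(g + 1)*(g - 1)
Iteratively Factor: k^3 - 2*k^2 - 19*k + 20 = (k - 5)*(k^2 + 3*k - 4) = (k - 5)*(k - 1)*(k + 4)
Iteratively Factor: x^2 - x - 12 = (x - 4)*(x + 3)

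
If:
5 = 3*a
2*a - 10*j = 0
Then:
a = 5/3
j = 1/3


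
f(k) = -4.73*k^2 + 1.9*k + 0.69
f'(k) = 1.9 - 9.46*k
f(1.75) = -10.47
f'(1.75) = -14.66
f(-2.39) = -30.87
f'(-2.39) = 24.51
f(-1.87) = -19.40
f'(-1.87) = 19.59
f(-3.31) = -57.42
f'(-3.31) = 33.21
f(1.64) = -8.92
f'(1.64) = -13.61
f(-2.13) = -24.82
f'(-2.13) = 22.05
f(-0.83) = -4.15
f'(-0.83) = 9.75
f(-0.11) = 0.42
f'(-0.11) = 2.94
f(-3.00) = -47.58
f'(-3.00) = 30.28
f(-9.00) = -399.54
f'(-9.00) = 87.04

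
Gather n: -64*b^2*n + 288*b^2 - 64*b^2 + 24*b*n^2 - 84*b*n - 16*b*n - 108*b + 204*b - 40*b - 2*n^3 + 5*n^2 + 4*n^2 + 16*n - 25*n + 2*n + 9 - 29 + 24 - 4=224*b^2 + 56*b - 2*n^3 + n^2*(24*b + 9) + n*(-64*b^2 - 100*b - 7)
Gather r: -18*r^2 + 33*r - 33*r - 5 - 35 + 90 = 50 - 18*r^2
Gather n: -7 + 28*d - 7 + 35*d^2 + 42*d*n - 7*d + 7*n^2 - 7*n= 35*d^2 + 21*d + 7*n^2 + n*(42*d - 7) - 14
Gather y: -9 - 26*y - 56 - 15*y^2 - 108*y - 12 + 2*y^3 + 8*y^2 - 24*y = 2*y^3 - 7*y^2 - 158*y - 77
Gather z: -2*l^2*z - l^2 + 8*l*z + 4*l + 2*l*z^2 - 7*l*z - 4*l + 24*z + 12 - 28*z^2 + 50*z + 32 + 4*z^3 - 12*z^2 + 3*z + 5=-l^2 + 4*z^3 + z^2*(2*l - 40) + z*(-2*l^2 + l + 77) + 49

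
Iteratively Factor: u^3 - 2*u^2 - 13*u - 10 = (u + 2)*(u^2 - 4*u - 5) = (u - 5)*(u + 2)*(u + 1)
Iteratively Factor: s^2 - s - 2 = (s - 2)*(s + 1)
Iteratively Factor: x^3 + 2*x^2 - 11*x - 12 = (x + 1)*(x^2 + x - 12) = (x + 1)*(x + 4)*(x - 3)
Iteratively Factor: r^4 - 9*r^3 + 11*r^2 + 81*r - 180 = (r - 3)*(r^3 - 6*r^2 - 7*r + 60) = (r - 3)*(r + 3)*(r^2 - 9*r + 20) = (r - 5)*(r - 3)*(r + 3)*(r - 4)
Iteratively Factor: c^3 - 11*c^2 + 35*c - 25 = (c - 5)*(c^2 - 6*c + 5) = (c - 5)^2*(c - 1)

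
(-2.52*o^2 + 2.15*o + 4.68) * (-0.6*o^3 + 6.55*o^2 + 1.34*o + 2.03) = 1.512*o^5 - 17.796*o^4 + 7.8977*o^3 + 28.4194*o^2 + 10.6357*o + 9.5004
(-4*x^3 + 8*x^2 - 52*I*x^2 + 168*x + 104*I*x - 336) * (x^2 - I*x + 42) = -4*x^5 + 8*x^4 - 48*I*x^4 - 52*x^3 + 96*I*x^3 + 104*x^2 - 2352*I*x^2 + 7056*x + 4704*I*x - 14112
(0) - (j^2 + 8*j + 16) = -j^2 - 8*j - 16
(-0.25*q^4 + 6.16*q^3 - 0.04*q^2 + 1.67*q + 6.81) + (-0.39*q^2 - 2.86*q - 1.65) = -0.25*q^4 + 6.16*q^3 - 0.43*q^2 - 1.19*q + 5.16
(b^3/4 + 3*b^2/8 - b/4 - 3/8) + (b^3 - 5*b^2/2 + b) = 5*b^3/4 - 17*b^2/8 + 3*b/4 - 3/8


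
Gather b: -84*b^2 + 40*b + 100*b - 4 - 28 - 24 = -84*b^2 + 140*b - 56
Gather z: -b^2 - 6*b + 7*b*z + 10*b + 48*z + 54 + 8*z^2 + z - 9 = -b^2 + 4*b + 8*z^2 + z*(7*b + 49) + 45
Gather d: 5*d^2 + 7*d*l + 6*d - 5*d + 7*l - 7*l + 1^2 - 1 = 5*d^2 + d*(7*l + 1)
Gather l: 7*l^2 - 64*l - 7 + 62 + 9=7*l^2 - 64*l + 64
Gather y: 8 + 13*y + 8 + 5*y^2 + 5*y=5*y^2 + 18*y + 16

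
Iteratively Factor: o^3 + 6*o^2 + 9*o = (o)*(o^2 + 6*o + 9) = o*(o + 3)*(o + 3)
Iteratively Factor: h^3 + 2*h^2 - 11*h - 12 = (h + 4)*(h^2 - 2*h - 3) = (h - 3)*(h + 4)*(h + 1)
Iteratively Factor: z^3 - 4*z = (z + 2)*(z^2 - 2*z) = z*(z + 2)*(z - 2)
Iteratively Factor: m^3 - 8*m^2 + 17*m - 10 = (m - 1)*(m^2 - 7*m + 10) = (m - 5)*(m - 1)*(m - 2)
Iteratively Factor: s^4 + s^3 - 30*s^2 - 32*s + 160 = (s + 4)*(s^3 - 3*s^2 - 18*s + 40) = (s - 5)*(s + 4)*(s^2 + 2*s - 8) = (s - 5)*(s - 2)*(s + 4)*(s + 4)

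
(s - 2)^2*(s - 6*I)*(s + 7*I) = s^4 - 4*s^3 + I*s^3 + 46*s^2 - 4*I*s^2 - 168*s + 4*I*s + 168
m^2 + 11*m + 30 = (m + 5)*(m + 6)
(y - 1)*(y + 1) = y^2 - 1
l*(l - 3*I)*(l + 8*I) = l^3 + 5*I*l^2 + 24*l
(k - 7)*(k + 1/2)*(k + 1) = k^3 - 11*k^2/2 - 10*k - 7/2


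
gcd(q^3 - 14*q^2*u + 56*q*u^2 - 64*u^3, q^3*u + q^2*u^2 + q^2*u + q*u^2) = 1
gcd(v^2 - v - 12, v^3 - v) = 1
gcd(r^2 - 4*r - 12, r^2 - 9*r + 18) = r - 6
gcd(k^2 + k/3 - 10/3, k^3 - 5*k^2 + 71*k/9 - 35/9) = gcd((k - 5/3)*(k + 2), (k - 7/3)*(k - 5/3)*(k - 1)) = k - 5/3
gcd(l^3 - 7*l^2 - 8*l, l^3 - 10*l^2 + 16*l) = l^2 - 8*l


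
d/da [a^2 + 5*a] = 2*a + 5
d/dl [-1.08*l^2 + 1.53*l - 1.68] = 1.53 - 2.16*l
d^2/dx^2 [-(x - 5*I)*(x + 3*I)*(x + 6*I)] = -6*x - 8*I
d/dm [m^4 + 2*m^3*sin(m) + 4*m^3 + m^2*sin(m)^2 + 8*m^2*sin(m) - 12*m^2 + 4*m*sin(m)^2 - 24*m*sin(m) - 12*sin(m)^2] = 2*m^3*cos(m) + 4*m^3 + 6*m^2*sin(m) + m^2*sin(2*m) + 8*m^2*cos(m) + 12*m^2 + 2*m*sin(m)^2 + 16*m*sin(m) + 4*m*sin(2*m) - 24*m*cos(m) - 24*m + 4*sin(m)^2 - 24*sin(m) - 12*sin(2*m)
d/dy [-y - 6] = -1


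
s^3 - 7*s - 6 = (s - 3)*(s + 1)*(s + 2)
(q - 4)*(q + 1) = q^2 - 3*q - 4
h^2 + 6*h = h*(h + 6)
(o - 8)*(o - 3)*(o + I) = o^3 - 11*o^2 + I*o^2 + 24*o - 11*I*o + 24*I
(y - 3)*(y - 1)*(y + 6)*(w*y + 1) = w*y^4 + 2*w*y^3 - 21*w*y^2 + 18*w*y + y^3 + 2*y^2 - 21*y + 18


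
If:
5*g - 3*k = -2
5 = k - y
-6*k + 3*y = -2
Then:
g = -3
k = -13/3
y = -28/3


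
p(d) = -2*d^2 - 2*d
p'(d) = -4*d - 2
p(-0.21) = 0.33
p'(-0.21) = -1.16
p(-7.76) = -104.92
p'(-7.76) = 29.04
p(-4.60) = -33.12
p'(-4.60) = 16.40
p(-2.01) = -4.06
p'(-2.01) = 6.04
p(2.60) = -18.72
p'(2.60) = -12.40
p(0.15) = -0.34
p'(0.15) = -2.60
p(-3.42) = -16.55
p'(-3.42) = 11.68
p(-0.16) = 0.27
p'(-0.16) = -1.36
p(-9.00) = -144.00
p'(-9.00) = 34.00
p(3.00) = -24.00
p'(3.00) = -14.00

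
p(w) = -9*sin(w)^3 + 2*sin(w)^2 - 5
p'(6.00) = -3.10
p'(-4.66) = 1.20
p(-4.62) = -11.90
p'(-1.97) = 10.34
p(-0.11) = -4.96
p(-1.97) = 3.74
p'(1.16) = -7.60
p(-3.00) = -4.93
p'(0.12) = 0.09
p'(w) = -27*sin(w)^2*cos(w) + 4*sin(w)*cos(w)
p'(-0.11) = -0.76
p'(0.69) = -6.47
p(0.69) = -6.51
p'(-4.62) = 2.10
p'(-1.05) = -11.83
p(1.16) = -10.25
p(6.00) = -4.65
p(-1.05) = 2.38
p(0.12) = -4.99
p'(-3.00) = 1.09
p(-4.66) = -11.97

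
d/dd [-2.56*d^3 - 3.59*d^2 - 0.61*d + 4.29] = -7.68*d^2 - 7.18*d - 0.61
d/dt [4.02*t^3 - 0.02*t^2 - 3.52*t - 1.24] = 12.06*t^2 - 0.04*t - 3.52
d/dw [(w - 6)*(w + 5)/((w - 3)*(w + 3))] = (w^2 + 42*w + 9)/(w^4 - 18*w^2 + 81)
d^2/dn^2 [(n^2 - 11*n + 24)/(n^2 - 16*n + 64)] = 10/(n^3 - 24*n^2 + 192*n - 512)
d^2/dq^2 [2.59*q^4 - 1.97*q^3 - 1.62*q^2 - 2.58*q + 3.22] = 31.08*q^2 - 11.82*q - 3.24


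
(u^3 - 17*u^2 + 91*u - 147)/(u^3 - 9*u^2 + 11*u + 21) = (u - 7)/(u + 1)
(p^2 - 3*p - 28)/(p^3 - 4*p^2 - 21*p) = (p + 4)/(p*(p + 3))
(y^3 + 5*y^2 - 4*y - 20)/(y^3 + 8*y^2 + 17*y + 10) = (y - 2)/(y + 1)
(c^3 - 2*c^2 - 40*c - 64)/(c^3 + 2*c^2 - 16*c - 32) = (c - 8)/(c - 4)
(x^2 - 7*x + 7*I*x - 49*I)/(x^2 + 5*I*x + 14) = (x - 7)/(x - 2*I)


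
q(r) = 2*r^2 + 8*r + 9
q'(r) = 4*r + 8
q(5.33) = 108.46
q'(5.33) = 29.32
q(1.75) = 29.12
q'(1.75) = 15.00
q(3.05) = 52.00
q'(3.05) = 20.20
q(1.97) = 32.52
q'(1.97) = 15.88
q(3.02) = 51.40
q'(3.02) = 20.08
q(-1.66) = 1.23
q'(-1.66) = 1.36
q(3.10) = 53.02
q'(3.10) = 20.40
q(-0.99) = 3.04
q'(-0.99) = 4.04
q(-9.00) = 99.00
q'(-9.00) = -28.00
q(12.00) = 393.00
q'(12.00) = 56.00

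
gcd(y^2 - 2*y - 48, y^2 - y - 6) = 1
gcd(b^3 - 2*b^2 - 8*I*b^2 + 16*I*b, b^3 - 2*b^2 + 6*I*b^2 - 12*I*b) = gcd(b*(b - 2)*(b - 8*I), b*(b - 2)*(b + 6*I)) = b^2 - 2*b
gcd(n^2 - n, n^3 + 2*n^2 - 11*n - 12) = 1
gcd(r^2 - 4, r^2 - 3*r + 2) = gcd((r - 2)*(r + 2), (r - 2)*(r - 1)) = r - 2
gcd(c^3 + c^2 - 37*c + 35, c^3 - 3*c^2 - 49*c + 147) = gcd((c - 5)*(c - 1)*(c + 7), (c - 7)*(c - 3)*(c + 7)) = c + 7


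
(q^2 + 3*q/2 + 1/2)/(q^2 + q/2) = (q + 1)/q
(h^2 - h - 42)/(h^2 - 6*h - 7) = (h + 6)/(h + 1)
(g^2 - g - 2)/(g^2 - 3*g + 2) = (g + 1)/(g - 1)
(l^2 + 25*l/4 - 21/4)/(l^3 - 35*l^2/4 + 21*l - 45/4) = (l + 7)/(l^2 - 8*l + 15)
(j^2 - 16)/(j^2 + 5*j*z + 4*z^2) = (j^2 - 16)/(j^2 + 5*j*z + 4*z^2)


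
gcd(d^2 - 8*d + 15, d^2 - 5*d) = d - 5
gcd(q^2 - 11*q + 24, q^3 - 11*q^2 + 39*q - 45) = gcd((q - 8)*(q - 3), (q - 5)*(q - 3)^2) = q - 3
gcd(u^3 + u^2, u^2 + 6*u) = u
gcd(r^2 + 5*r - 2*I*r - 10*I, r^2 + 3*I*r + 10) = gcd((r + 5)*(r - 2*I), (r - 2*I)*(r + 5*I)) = r - 2*I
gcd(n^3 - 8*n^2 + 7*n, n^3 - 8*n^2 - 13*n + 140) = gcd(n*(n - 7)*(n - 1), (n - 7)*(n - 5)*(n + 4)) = n - 7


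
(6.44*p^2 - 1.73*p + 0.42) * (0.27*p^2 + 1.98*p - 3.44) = 1.7388*p^4 + 12.2841*p^3 - 25.4656*p^2 + 6.7828*p - 1.4448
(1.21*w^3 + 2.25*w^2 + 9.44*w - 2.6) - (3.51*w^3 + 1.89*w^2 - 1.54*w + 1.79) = -2.3*w^3 + 0.36*w^2 + 10.98*w - 4.39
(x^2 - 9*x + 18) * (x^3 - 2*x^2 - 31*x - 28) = x^5 - 11*x^4 + 5*x^3 + 215*x^2 - 306*x - 504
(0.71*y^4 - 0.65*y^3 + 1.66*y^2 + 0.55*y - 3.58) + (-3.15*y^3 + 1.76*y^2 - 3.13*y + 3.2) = 0.71*y^4 - 3.8*y^3 + 3.42*y^2 - 2.58*y - 0.38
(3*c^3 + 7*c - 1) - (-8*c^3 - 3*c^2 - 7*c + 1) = 11*c^3 + 3*c^2 + 14*c - 2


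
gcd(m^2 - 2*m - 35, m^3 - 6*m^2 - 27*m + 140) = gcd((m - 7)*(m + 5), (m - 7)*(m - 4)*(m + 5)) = m^2 - 2*m - 35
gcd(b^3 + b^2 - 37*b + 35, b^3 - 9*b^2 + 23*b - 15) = b^2 - 6*b + 5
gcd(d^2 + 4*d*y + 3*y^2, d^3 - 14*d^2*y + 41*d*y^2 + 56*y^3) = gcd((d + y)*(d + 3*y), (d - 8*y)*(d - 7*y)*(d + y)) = d + y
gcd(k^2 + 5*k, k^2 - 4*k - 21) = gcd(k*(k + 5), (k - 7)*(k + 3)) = 1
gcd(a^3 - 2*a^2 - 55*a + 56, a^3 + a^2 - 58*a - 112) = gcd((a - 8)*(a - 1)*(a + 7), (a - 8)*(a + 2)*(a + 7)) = a^2 - a - 56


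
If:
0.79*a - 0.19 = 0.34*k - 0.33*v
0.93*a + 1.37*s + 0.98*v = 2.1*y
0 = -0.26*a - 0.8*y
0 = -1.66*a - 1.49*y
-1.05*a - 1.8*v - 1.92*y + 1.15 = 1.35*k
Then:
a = 0.00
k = 0.04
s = -0.44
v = 0.61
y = 0.00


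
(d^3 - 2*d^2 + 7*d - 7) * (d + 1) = d^4 - d^3 + 5*d^2 - 7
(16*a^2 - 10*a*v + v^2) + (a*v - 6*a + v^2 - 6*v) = 16*a^2 - 9*a*v - 6*a + 2*v^2 - 6*v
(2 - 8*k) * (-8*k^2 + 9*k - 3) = 64*k^3 - 88*k^2 + 42*k - 6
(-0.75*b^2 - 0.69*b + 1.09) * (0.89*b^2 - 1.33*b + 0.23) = -0.6675*b^4 + 0.3834*b^3 + 1.7153*b^2 - 1.6084*b + 0.2507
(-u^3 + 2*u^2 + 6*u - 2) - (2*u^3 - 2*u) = -3*u^3 + 2*u^2 + 8*u - 2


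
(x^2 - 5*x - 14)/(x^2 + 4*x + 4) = (x - 7)/(x + 2)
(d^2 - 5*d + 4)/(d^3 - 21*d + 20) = 1/(d + 5)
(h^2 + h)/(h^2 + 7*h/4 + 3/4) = 4*h/(4*h + 3)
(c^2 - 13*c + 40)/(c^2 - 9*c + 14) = (c^2 - 13*c + 40)/(c^2 - 9*c + 14)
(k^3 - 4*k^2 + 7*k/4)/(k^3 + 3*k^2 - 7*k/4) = (2*k - 7)/(2*k + 7)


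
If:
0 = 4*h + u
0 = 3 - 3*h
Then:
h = 1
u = -4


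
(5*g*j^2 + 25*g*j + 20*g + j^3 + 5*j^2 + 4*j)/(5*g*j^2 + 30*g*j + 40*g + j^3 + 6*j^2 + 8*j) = (j + 1)/(j + 2)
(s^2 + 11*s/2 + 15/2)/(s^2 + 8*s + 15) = (s + 5/2)/(s + 5)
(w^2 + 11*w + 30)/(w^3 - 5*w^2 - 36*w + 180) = (w + 5)/(w^2 - 11*w + 30)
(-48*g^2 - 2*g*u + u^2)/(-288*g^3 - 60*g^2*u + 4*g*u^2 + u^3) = 1/(6*g + u)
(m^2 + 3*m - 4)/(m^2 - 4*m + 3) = (m + 4)/(m - 3)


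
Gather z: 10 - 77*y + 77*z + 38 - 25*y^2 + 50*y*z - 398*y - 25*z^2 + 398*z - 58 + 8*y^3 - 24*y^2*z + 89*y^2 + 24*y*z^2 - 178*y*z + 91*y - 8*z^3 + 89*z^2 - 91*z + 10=8*y^3 + 64*y^2 - 384*y - 8*z^3 + z^2*(24*y + 64) + z*(-24*y^2 - 128*y + 384)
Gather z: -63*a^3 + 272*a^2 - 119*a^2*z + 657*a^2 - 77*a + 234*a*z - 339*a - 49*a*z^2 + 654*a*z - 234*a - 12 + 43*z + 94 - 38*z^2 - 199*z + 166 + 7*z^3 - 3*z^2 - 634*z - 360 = -63*a^3 + 929*a^2 - 650*a + 7*z^3 + z^2*(-49*a - 41) + z*(-119*a^2 + 888*a - 790) - 112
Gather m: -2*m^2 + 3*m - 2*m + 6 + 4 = -2*m^2 + m + 10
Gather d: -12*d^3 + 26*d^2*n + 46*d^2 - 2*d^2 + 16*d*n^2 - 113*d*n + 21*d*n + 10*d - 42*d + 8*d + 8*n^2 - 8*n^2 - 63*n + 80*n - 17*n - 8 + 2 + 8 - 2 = -12*d^3 + d^2*(26*n + 44) + d*(16*n^2 - 92*n - 24)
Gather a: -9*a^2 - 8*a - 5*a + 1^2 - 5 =-9*a^2 - 13*a - 4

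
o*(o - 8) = o^2 - 8*o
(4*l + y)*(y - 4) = 4*l*y - 16*l + y^2 - 4*y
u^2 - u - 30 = (u - 6)*(u + 5)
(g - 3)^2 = g^2 - 6*g + 9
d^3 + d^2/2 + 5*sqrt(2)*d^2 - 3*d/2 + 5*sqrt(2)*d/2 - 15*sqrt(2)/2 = (d - 1)*(d + 3/2)*(d + 5*sqrt(2))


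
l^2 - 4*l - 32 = (l - 8)*(l + 4)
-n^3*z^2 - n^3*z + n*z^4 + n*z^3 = z*(-n + z)*(n + z)*(n*z + n)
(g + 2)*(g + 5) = g^2 + 7*g + 10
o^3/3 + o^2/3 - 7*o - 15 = (o/3 + 1)*(o - 5)*(o + 3)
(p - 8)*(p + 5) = p^2 - 3*p - 40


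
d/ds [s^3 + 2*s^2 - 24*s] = 3*s^2 + 4*s - 24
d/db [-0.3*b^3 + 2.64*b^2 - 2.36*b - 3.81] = -0.9*b^2 + 5.28*b - 2.36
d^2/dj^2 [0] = 0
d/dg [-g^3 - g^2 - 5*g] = -3*g^2 - 2*g - 5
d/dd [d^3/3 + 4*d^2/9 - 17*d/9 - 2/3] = d^2 + 8*d/9 - 17/9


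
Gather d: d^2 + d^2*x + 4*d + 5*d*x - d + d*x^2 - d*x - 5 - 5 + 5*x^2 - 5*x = d^2*(x + 1) + d*(x^2 + 4*x + 3) + 5*x^2 - 5*x - 10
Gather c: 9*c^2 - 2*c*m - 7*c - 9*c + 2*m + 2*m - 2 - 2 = 9*c^2 + c*(-2*m - 16) + 4*m - 4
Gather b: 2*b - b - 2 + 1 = b - 1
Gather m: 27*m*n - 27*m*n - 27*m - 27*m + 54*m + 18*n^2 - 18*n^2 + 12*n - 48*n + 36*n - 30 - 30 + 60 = 0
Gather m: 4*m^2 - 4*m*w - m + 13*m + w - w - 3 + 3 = 4*m^2 + m*(12 - 4*w)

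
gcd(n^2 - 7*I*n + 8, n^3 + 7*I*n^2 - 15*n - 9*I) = n + I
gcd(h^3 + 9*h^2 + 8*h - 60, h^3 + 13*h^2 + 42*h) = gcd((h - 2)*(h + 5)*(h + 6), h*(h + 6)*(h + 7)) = h + 6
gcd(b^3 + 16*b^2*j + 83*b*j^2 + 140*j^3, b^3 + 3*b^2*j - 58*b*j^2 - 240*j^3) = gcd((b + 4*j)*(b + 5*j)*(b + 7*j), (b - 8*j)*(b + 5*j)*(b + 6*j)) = b + 5*j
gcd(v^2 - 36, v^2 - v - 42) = v + 6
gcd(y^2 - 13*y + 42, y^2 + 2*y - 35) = 1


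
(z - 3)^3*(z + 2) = z^4 - 7*z^3 + 9*z^2 + 27*z - 54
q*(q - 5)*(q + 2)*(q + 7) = q^4 + 4*q^3 - 31*q^2 - 70*q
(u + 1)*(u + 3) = u^2 + 4*u + 3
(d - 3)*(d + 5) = d^2 + 2*d - 15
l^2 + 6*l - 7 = (l - 1)*(l + 7)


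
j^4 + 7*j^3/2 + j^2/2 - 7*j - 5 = (j + 1)*(j + 5/2)*(j - sqrt(2))*(j + sqrt(2))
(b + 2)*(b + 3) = b^2 + 5*b + 6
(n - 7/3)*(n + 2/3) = n^2 - 5*n/3 - 14/9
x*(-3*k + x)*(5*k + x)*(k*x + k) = -15*k^3*x^2 - 15*k^3*x + 2*k^2*x^3 + 2*k^2*x^2 + k*x^4 + k*x^3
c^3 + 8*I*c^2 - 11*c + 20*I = (c - I)*(c + 4*I)*(c + 5*I)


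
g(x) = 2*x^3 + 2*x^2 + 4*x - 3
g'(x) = 6*x^2 + 4*x + 4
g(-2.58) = -34.35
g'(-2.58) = 33.62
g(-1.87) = -16.56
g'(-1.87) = 17.50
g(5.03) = 322.25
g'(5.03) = 175.93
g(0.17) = -2.25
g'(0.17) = 4.85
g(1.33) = 10.56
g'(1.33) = 19.93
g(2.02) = 29.73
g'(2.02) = 36.56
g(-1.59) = -12.34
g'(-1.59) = 12.81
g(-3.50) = -78.25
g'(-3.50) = 63.50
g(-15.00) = -6363.00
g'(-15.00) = 1294.00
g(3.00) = 81.00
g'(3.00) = 70.00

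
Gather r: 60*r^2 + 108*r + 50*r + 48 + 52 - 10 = 60*r^2 + 158*r + 90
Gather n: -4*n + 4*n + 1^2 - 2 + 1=0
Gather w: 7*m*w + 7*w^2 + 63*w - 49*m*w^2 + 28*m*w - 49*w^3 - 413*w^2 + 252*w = -49*w^3 + w^2*(-49*m - 406) + w*(35*m + 315)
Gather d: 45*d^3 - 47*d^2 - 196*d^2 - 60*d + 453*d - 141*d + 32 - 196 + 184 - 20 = 45*d^3 - 243*d^2 + 252*d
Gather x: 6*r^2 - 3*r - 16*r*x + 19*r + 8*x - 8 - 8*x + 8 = 6*r^2 - 16*r*x + 16*r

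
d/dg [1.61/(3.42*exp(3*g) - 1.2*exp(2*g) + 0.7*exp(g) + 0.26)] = (-16.5186*exp(2*g) + 3.864*exp(g) - 1.127)*exp(g)/(3.42*exp(3*g) - 1.2*exp(2*g) + 0.7*exp(g) + 0.26)^2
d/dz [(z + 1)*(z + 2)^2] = (z + 2)*(3*z + 4)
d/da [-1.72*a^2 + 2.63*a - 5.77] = 2.63 - 3.44*a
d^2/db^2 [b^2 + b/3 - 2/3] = 2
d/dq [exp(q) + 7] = exp(q)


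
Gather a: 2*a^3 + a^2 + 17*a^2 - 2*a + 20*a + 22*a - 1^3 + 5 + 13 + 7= 2*a^3 + 18*a^2 + 40*a + 24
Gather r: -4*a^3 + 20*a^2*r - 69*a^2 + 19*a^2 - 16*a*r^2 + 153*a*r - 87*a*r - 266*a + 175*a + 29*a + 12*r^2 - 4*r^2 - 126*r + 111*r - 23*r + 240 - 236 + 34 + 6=-4*a^3 - 50*a^2 - 62*a + r^2*(8 - 16*a) + r*(20*a^2 + 66*a - 38) + 44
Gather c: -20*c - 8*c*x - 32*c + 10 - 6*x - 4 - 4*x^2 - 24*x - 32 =c*(-8*x - 52) - 4*x^2 - 30*x - 26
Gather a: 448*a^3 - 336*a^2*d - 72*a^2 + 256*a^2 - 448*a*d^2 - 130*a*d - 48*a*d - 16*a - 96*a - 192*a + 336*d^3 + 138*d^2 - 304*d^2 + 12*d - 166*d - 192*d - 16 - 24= 448*a^3 + a^2*(184 - 336*d) + a*(-448*d^2 - 178*d - 304) + 336*d^3 - 166*d^2 - 346*d - 40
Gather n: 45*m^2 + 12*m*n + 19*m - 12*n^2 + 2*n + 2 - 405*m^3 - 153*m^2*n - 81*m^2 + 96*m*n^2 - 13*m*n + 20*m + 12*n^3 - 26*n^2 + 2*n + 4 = -405*m^3 - 36*m^2 + 39*m + 12*n^3 + n^2*(96*m - 38) + n*(-153*m^2 - m + 4) + 6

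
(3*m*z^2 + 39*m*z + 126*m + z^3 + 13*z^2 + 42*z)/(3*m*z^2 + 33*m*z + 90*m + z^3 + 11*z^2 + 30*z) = (z + 7)/(z + 5)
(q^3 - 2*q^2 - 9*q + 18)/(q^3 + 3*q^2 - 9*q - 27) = (q - 2)/(q + 3)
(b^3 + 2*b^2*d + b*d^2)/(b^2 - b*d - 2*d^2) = b*(b + d)/(b - 2*d)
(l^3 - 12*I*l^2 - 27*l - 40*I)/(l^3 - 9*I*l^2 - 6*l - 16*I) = (l - 5*I)/(l - 2*I)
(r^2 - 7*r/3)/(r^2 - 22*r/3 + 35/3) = r/(r - 5)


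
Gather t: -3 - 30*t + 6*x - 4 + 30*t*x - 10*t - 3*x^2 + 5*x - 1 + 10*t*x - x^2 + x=t*(40*x - 40) - 4*x^2 + 12*x - 8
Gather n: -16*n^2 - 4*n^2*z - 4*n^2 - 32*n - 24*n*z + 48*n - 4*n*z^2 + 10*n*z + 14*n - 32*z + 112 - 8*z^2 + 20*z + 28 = n^2*(-4*z - 20) + n*(-4*z^2 - 14*z + 30) - 8*z^2 - 12*z + 140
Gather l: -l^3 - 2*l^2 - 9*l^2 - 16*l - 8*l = -l^3 - 11*l^2 - 24*l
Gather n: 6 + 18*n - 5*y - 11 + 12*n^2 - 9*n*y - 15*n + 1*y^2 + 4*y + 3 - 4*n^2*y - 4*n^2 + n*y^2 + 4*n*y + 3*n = n^2*(8 - 4*y) + n*(y^2 - 5*y + 6) + y^2 - y - 2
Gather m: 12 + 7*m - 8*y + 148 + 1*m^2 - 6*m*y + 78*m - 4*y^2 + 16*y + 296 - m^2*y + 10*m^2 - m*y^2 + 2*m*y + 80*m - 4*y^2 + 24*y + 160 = m^2*(11 - y) + m*(-y^2 - 4*y + 165) - 8*y^2 + 32*y + 616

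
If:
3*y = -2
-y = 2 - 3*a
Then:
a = 4/9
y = -2/3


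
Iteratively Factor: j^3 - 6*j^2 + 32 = (j + 2)*(j^2 - 8*j + 16) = (j - 4)*(j + 2)*(j - 4)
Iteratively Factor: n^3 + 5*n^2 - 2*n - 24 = (n + 4)*(n^2 + n - 6) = (n + 3)*(n + 4)*(n - 2)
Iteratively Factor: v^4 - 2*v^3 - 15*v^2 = (v)*(v^3 - 2*v^2 - 15*v) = v*(v - 5)*(v^2 + 3*v) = v*(v - 5)*(v + 3)*(v)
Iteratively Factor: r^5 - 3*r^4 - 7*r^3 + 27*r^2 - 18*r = (r)*(r^4 - 3*r^3 - 7*r^2 + 27*r - 18) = r*(r + 3)*(r^3 - 6*r^2 + 11*r - 6) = r*(r - 3)*(r + 3)*(r^2 - 3*r + 2) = r*(r - 3)*(r - 2)*(r + 3)*(r - 1)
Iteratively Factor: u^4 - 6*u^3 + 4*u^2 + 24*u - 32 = (u - 2)*(u^3 - 4*u^2 - 4*u + 16) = (u - 2)*(u + 2)*(u^2 - 6*u + 8) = (u - 2)^2*(u + 2)*(u - 4)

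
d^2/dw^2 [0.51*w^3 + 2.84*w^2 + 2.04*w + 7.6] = 3.06*w + 5.68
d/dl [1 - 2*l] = -2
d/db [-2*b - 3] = -2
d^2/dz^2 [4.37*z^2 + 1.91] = 8.74000000000000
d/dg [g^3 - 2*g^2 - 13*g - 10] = 3*g^2 - 4*g - 13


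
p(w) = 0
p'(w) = 0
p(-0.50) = 0.00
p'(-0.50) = 0.00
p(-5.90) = 0.00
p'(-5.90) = 0.00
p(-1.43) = 0.00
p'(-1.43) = 0.00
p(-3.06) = 0.00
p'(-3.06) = 0.00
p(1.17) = 0.00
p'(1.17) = 0.00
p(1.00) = 0.00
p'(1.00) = 0.00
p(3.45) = 0.00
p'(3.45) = 0.00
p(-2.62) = 0.00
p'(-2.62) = 0.00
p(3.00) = 0.00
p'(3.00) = 0.00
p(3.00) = 0.00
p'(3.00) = 0.00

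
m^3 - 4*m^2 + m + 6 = (m - 3)*(m - 2)*(m + 1)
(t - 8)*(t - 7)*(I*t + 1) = I*t^3 + t^2 - 15*I*t^2 - 15*t + 56*I*t + 56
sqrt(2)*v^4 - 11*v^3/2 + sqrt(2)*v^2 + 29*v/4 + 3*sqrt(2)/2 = (v - 2*sqrt(2))*(v - 3*sqrt(2)/2)*(v + sqrt(2)/2)*(sqrt(2)*v + 1/2)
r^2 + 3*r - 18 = (r - 3)*(r + 6)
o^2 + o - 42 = (o - 6)*(o + 7)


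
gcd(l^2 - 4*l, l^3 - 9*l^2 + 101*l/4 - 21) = l - 4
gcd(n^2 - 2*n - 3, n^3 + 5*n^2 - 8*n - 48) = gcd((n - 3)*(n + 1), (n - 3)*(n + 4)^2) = n - 3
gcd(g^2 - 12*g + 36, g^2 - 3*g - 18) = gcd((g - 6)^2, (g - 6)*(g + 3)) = g - 6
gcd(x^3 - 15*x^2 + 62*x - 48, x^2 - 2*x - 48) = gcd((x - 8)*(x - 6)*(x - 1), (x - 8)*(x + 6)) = x - 8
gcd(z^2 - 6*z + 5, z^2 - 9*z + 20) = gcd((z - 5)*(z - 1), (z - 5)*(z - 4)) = z - 5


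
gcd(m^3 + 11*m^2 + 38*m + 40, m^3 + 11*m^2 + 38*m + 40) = m^3 + 11*m^2 + 38*m + 40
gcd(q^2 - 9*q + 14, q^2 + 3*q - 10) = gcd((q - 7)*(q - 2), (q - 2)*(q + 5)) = q - 2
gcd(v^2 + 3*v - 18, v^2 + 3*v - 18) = v^2 + 3*v - 18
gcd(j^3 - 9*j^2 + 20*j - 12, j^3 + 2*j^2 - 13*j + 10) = j^2 - 3*j + 2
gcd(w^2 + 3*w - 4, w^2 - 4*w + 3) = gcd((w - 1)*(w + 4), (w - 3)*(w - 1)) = w - 1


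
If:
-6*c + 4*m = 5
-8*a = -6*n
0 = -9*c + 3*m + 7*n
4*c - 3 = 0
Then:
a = -9/224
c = 3/4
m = 19/8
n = -3/56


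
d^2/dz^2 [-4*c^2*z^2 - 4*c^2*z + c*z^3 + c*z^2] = 2*c*(-4*c + 3*z + 1)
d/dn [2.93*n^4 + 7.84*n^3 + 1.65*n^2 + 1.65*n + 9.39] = 11.72*n^3 + 23.52*n^2 + 3.3*n + 1.65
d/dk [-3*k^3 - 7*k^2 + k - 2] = -9*k^2 - 14*k + 1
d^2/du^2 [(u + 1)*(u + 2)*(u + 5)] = 6*u + 16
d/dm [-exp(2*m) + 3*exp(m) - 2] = (3 - 2*exp(m))*exp(m)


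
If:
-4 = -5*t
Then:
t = 4/5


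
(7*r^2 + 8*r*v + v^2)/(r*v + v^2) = (7*r + v)/v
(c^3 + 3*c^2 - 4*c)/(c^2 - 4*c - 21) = c*(-c^2 - 3*c + 4)/(-c^2 + 4*c + 21)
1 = 1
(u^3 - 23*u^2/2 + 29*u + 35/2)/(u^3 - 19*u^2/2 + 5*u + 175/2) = (2*u + 1)/(2*u + 5)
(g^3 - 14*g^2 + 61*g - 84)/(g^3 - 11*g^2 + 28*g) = (g - 3)/g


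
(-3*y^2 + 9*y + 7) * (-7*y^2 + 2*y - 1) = 21*y^4 - 69*y^3 - 28*y^2 + 5*y - 7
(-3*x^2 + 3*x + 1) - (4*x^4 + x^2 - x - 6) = -4*x^4 - 4*x^2 + 4*x + 7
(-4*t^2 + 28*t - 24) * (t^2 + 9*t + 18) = -4*t^4 - 8*t^3 + 156*t^2 + 288*t - 432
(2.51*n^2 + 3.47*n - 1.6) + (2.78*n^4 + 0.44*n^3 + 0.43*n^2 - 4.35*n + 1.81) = 2.78*n^4 + 0.44*n^3 + 2.94*n^2 - 0.879999999999999*n + 0.21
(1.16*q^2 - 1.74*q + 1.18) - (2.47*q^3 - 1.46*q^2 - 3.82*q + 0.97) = -2.47*q^3 + 2.62*q^2 + 2.08*q + 0.21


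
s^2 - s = s*(s - 1)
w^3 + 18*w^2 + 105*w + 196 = (w + 4)*(w + 7)^2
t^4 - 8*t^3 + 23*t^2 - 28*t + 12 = (t - 3)*(t - 2)^2*(t - 1)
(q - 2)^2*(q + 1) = q^3 - 3*q^2 + 4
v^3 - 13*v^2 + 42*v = v*(v - 7)*(v - 6)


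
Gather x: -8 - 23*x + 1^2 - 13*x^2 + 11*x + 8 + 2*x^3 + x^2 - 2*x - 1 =2*x^3 - 12*x^2 - 14*x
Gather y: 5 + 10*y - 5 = 10*y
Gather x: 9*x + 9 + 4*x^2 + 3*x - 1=4*x^2 + 12*x + 8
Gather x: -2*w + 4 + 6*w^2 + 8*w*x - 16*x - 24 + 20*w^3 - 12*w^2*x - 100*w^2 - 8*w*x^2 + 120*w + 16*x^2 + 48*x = 20*w^3 - 94*w^2 + 118*w + x^2*(16 - 8*w) + x*(-12*w^2 + 8*w + 32) - 20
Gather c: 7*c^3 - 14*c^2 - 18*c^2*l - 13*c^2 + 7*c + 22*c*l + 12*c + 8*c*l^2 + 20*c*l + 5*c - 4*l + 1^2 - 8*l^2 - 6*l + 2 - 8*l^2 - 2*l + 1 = 7*c^3 + c^2*(-18*l - 27) + c*(8*l^2 + 42*l + 24) - 16*l^2 - 12*l + 4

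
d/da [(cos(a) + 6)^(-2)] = 2*sin(a)/(cos(a) + 6)^3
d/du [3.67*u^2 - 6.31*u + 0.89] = 7.34*u - 6.31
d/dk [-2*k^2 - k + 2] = -4*k - 1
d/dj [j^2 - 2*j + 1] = 2*j - 2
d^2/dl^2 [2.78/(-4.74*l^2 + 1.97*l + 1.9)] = (-124.919856*l^2 + 51.918168*l + 2.78*(9.48*l - 1.97)*(18.96*l - 3.94) + 50.07336)/(-4.74*l^2 + 1.97*l + 1.9)^3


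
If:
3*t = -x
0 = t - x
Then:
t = 0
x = 0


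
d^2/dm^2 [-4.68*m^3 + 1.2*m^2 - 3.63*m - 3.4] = 2.4 - 28.08*m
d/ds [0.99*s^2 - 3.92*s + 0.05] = 1.98*s - 3.92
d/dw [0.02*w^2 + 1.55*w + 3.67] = 0.04*w + 1.55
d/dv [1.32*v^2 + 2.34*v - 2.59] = 2.64*v + 2.34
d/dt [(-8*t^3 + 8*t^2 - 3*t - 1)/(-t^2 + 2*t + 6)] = (8*t^4 - 32*t^3 - 131*t^2 + 94*t - 16)/(t^4 - 4*t^3 - 8*t^2 + 24*t + 36)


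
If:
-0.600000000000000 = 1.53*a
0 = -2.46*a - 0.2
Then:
No Solution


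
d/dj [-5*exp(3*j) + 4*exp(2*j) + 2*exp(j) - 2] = (-15*exp(2*j) + 8*exp(j) + 2)*exp(j)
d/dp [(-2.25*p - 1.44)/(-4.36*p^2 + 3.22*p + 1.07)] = (-9.81*p^2 - 12.5568*p + 2.2293)/(19.0096*p^4 - 28.0784*p^3 + 1.038*p^2 + 6.8908*p + 1.1449)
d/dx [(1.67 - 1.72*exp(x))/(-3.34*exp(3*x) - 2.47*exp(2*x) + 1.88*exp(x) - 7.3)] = (-11.4896*exp(3*x) + 12.485*exp(2*x) + 8.2498*exp(x) + 9.4164)*exp(x)/(11.1556*exp(6*x) + 16.4996*exp(5*x) - 6.4575*exp(4*x) + 39.4768*exp(3*x) + 39.5964*exp(2*x) - 27.448*exp(x) + 53.29)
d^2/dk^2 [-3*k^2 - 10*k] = -6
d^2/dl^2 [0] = 0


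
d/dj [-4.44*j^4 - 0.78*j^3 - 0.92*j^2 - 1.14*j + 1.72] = -17.76*j^3 - 2.34*j^2 - 1.84*j - 1.14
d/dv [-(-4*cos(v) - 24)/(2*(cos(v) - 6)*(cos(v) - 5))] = 2*(cos(v)^2 + 12*cos(v) - 96)*sin(v)/((cos(v) - 6)^2*(cos(v) - 5)^2)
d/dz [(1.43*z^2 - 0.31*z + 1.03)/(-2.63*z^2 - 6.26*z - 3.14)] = (-9.7671*z^2 - 3.5626*z + 7.4212)/(6.9169*z^4 + 32.9276*z^3 + 55.704*z^2 + 39.3128*z + 9.8596)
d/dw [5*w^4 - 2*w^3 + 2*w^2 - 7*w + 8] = 20*w^3 - 6*w^2 + 4*w - 7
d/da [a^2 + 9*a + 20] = 2*a + 9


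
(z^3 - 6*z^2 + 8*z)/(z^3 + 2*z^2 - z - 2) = z*(z^2 - 6*z + 8)/(z^3 + 2*z^2 - z - 2)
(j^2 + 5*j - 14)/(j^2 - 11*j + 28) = (j^2 + 5*j - 14)/(j^2 - 11*j + 28)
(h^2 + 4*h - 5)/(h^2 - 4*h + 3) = (h + 5)/(h - 3)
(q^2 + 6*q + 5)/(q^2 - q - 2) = (q + 5)/(q - 2)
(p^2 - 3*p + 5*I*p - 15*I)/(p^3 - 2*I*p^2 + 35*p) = (p - 3)/(p*(p - 7*I))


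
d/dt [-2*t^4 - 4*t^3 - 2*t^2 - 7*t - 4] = -8*t^3 - 12*t^2 - 4*t - 7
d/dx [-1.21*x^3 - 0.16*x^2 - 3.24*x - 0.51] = -3.63*x^2 - 0.32*x - 3.24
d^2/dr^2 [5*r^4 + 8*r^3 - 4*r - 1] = 12*r*(5*r + 4)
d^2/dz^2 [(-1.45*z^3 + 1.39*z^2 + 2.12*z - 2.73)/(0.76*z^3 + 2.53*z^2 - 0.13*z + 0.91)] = (7.18184799999999*z^6 + 6.48751199999998*z^5 + 18.393672*z^4 - 62.34571*z^3 - 138.994674*z^2 - 19.773936*z + 15.281994)/(0.438976*z^9 + 4.383984*z^8 + 14.368788*z^7 + 16.271341*z^6 + 8.040669*z^5 + 17.06328*z^4 + 0.0900770000000002*z^3 + 6.331416*z^2 - 0.322959*z + 0.753571)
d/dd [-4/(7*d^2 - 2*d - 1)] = 8*(7*d - 1)/(-7*d^2 + 2*d + 1)^2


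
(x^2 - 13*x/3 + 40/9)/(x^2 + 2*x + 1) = (9*x^2 - 39*x + 40)/(9*(x^2 + 2*x + 1))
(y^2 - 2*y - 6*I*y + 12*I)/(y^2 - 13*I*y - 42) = (y - 2)/(y - 7*I)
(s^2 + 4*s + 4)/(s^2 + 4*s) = (s^2 + 4*s + 4)/(s*(s + 4))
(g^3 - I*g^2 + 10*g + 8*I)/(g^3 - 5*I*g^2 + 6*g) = (g^2 - 2*I*g + 8)/(g*(g - 6*I))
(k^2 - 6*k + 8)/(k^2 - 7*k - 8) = (-k^2 + 6*k - 8)/(-k^2 + 7*k + 8)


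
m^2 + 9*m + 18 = (m + 3)*(m + 6)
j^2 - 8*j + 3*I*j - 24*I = (j - 8)*(j + 3*I)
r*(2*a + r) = 2*a*r + r^2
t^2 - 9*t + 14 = (t - 7)*(t - 2)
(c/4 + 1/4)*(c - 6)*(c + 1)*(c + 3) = c^4/4 - c^3/4 - 23*c^2/4 - 39*c/4 - 9/2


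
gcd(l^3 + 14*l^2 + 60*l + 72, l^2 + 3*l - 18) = l + 6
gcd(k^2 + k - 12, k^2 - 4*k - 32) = k + 4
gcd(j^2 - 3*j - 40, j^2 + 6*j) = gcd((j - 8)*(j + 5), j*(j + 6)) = 1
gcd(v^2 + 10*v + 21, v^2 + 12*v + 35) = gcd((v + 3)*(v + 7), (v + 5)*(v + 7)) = v + 7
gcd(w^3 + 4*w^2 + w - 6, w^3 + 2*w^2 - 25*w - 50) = w + 2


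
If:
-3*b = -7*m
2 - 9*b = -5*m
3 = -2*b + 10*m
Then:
No Solution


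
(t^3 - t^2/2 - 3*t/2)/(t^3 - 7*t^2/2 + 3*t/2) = (2*t^2 - t - 3)/(2*t^2 - 7*t + 3)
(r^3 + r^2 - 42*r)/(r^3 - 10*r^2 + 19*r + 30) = r*(r + 7)/(r^2 - 4*r - 5)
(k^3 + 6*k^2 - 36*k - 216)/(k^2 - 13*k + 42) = (k^2 + 12*k + 36)/(k - 7)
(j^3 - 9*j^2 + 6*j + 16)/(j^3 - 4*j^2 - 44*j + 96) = (j + 1)/(j + 6)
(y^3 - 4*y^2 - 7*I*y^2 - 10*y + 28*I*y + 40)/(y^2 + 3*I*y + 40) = (y^2 - 2*y*(2 + I) + 8*I)/(y + 8*I)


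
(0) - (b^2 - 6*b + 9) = -b^2 + 6*b - 9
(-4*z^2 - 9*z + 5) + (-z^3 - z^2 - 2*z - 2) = -z^3 - 5*z^2 - 11*z + 3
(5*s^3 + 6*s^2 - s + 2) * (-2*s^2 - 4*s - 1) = -10*s^5 - 32*s^4 - 27*s^3 - 6*s^2 - 7*s - 2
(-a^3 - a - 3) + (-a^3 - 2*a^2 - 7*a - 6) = -2*a^3 - 2*a^2 - 8*a - 9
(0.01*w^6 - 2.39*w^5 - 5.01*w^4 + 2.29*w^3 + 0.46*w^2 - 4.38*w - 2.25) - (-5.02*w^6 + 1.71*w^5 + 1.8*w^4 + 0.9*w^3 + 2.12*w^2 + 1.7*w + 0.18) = 5.03*w^6 - 4.1*w^5 - 6.81*w^4 + 1.39*w^3 - 1.66*w^2 - 6.08*w - 2.43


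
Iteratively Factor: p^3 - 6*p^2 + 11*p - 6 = (p - 2)*(p^2 - 4*p + 3) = (p - 3)*(p - 2)*(p - 1)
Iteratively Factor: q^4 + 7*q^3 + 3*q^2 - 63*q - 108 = (q + 4)*(q^3 + 3*q^2 - 9*q - 27) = (q + 3)*(q + 4)*(q^2 - 9) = (q + 3)^2*(q + 4)*(q - 3)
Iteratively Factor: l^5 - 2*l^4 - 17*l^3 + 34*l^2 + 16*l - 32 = (l + 4)*(l^4 - 6*l^3 + 7*l^2 + 6*l - 8) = (l - 2)*(l + 4)*(l^3 - 4*l^2 - l + 4) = (l - 4)*(l - 2)*(l + 4)*(l^2 - 1) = (l - 4)*(l - 2)*(l - 1)*(l + 4)*(l + 1)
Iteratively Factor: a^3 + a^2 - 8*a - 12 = (a + 2)*(a^2 - a - 6) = (a + 2)^2*(a - 3)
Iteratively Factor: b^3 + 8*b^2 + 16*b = (b)*(b^2 + 8*b + 16) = b*(b + 4)*(b + 4)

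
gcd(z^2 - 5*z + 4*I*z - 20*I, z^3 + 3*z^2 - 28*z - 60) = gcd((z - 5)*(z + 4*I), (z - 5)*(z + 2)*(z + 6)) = z - 5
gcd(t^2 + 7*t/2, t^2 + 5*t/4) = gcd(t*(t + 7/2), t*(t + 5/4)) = t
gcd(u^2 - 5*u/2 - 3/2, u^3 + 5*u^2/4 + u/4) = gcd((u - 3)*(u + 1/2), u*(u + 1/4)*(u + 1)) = 1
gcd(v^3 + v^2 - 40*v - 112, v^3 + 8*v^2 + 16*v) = v^2 + 8*v + 16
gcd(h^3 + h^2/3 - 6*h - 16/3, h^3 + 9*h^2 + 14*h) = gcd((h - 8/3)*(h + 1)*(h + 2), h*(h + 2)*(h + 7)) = h + 2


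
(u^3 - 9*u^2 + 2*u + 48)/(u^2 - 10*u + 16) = (u^2 - u - 6)/(u - 2)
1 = 1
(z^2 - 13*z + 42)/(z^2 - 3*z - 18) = (z - 7)/(z + 3)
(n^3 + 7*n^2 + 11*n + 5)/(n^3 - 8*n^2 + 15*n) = (n^3 + 7*n^2 + 11*n + 5)/(n*(n^2 - 8*n + 15))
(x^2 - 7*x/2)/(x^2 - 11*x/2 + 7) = x/(x - 2)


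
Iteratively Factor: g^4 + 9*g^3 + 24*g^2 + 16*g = (g)*(g^3 + 9*g^2 + 24*g + 16) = g*(g + 4)*(g^2 + 5*g + 4) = g*(g + 1)*(g + 4)*(g + 4)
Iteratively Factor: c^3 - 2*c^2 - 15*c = (c - 5)*(c^2 + 3*c) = c*(c - 5)*(c + 3)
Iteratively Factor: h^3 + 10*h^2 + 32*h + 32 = (h + 4)*(h^2 + 6*h + 8) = (h + 2)*(h + 4)*(h + 4)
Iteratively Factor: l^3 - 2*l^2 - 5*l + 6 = (l - 3)*(l^2 + l - 2) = (l - 3)*(l - 1)*(l + 2)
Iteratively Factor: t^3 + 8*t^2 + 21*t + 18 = (t + 3)*(t^2 + 5*t + 6) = (t + 2)*(t + 3)*(t + 3)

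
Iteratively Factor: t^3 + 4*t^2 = (t)*(t^2 + 4*t) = t*(t + 4)*(t)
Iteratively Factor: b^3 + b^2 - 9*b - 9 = (b - 3)*(b^2 + 4*b + 3) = (b - 3)*(b + 1)*(b + 3)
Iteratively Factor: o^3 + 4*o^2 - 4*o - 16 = (o - 2)*(o^2 + 6*o + 8) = (o - 2)*(o + 2)*(o + 4)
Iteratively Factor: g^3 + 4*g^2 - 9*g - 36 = (g + 3)*(g^2 + g - 12) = (g + 3)*(g + 4)*(g - 3)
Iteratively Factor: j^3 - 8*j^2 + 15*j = (j)*(j^2 - 8*j + 15) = j*(j - 5)*(j - 3)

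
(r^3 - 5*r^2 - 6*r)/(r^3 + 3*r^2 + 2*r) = (r - 6)/(r + 2)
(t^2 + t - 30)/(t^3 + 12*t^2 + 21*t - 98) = (t^2 + t - 30)/(t^3 + 12*t^2 + 21*t - 98)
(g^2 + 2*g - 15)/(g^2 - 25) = (g - 3)/(g - 5)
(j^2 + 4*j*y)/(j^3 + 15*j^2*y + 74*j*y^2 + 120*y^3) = j/(j^2 + 11*j*y + 30*y^2)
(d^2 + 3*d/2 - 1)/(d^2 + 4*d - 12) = (d^2 + 3*d/2 - 1)/(d^2 + 4*d - 12)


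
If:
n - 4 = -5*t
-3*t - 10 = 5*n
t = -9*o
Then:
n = -31/11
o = -5/33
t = 15/11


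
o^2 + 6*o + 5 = (o + 1)*(o + 5)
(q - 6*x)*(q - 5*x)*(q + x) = q^3 - 10*q^2*x + 19*q*x^2 + 30*x^3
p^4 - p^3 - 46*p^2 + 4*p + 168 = (p - 7)*(p - 2)*(p + 2)*(p + 6)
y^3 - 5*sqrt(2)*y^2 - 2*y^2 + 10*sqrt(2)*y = y*(y - 2)*(y - 5*sqrt(2))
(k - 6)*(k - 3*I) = k^2 - 6*k - 3*I*k + 18*I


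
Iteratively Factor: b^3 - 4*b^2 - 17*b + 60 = (b - 3)*(b^2 - b - 20) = (b - 3)*(b + 4)*(b - 5)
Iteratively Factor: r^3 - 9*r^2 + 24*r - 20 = (r - 2)*(r^2 - 7*r + 10) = (r - 5)*(r - 2)*(r - 2)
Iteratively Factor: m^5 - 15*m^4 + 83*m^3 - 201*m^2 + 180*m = (m - 3)*(m^4 - 12*m^3 + 47*m^2 - 60*m) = (m - 5)*(m - 3)*(m^3 - 7*m^2 + 12*m) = m*(m - 5)*(m - 3)*(m^2 - 7*m + 12) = m*(m - 5)*(m - 4)*(m - 3)*(m - 3)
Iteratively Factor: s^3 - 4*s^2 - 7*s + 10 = (s - 5)*(s^2 + s - 2) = (s - 5)*(s + 2)*(s - 1)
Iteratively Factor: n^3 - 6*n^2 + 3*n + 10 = (n - 5)*(n^2 - n - 2) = (n - 5)*(n - 2)*(n + 1)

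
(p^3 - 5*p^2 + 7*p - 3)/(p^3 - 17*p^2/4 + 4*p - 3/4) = 4*(p - 1)/(4*p - 1)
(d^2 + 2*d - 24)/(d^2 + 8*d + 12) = (d - 4)/(d + 2)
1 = 1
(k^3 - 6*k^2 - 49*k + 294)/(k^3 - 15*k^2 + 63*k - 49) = (k^2 + k - 42)/(k^2 - 8*k + 7)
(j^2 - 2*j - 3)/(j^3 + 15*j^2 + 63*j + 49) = (j - 3)/(j^2 + 14*j + 49)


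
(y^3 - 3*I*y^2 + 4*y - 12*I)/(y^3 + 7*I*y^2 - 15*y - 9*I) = (y^3 - 3*I*y^2 + 4*y - 12*I)/(y^3 + 7*I*y^2 - 15*y - 9*I)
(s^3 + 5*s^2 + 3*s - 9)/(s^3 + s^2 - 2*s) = (s^2 + 6*s + 9)/(s*(s + 2))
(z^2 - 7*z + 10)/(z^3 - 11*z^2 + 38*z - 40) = 1/(z - 4)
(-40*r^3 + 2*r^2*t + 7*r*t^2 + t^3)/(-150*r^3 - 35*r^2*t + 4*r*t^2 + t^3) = (8*r^2 - 2*r*t - t^2)/(30*r^2 + r*t - t^2)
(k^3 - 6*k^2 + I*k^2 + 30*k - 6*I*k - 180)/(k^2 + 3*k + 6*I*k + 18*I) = (k^2 - k*(6 + 5*I) + 30*I)/(k + 3)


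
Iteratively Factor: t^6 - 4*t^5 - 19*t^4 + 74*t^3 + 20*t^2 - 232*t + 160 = (t + 2)*(t^5 - 6*t^4 - 7*t^3 + 88*t^2 - 156*t + 80) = (t - 1)*(t + 2)*(t^4 - 5*t^3 - 12*t^2 + 76*t - 80) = (t - 1)*(t + 2)*(t + 4)*(t^3 - 9*t^2 + 24*t - 20) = (t - 2)*(t - 1)*(t + 2)*(t + 4)*(t^2 - 7*t + 10) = (t - 5)*(t - 2)*(t - 1)*(t + 2)*(t + 4)*(t - 2)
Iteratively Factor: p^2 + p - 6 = (p - 2)*(p + 3)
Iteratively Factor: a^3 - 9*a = (a)*(a^2 - 9) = a*(a - 3)*(a + 3)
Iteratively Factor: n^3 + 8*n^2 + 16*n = (n + 4)*(n^2 + 4*n) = (n + 4)^2*(n)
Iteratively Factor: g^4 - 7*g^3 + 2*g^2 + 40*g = (g + 2)*(g^3 - 9*g^2 + 20*g) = (g - 4)*(g + 2)*(g^2 - 5*g) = g*(g - 4)*(g + 2)*(g - 5)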